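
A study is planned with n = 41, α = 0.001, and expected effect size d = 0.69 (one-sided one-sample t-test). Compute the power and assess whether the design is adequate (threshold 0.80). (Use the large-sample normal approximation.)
Power ≈ 0.91; the study is adequately powered (power ≥ 0.80)

Power calculation (one-sample t-test, normal approximation):
z_β = d · √n - z_α
z_β = 0.69 · √41 - 3.090
z_β = 0.69 · 6.403 - 3.090
z_β = 1.328

Power = Φ(z_β) = Φ(1.328) ≈ 0.908

Effect size d = 0.69 is medium by Cohen's convention (0.2/0.5/0.8).

Threshold: power ≥ 0.80 is conventionally adequate.
Power ≈ 0.91 → the study is adequately powered (power ≥ 0.80).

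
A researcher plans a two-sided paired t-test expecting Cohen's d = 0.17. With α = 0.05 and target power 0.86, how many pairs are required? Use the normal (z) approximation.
n = 320 pairs

Sample size formula (paired t-test, normal approximation):
n = ((z_{α/2} + z_β) / d)²

z_{α/2} = 1.960 (for α = 0.05, two-sided)
z_β = 1.080 (for power = 0.86)
d = 0.17

n = ((1.960 + 1.080) / 0.17)²
n = (17.882)²
n ≈ 319.77
Round up to the next whole number: n = 320 pairs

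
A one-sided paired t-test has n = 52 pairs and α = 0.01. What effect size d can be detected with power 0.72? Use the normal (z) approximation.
d ≈ 0.40

Minimum detectable effect (paired t-test, normal approximation):
d = (z_α + z_β) / √n
d = (2.326 + 0.583) / √52
d = 2.909 / 7.211
d ≈ 0.40

By Cohen's convention (0.2 small / 0.5 medium / 0.8 large): small effect.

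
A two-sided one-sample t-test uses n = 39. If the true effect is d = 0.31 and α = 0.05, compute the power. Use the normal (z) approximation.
Power ≈ 0.49

Power calculation (one-sample t-test, normal approximation):
z_β = d · √n - z_{α/2}
z_β = 0.31 · √39 - 1.960
z_β = 0.31 · 6.245 - 1.960
z_β = -0.024

Power = Φ(z_β) = Φ(-0.024) ≈ 0.490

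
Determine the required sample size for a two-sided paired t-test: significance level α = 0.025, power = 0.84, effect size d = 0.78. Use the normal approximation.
n = 18 pairs

Sample size formula (paired t-test, normal approximation):
n = ((z_{α/2} + z_β) / d)²

z_{α/2} = 2.241 (for α = 0.025, two-sided)
z_β = 0.994 (for power = 0.84)
d = 0.78

n = ((2.241 + 0.994) / 0.78)²
n = (4.147)²
n ≈ 17.20
Round up to the next whole number: n = 18 pairs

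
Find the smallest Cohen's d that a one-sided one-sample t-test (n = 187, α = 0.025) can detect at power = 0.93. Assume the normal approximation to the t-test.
d ≈ 0.25

Minimum detectable effect (one-sample t-test, normal approximation):
d = (z_α + z_β) / √n
d = (1.960 + 1.476) / √187
d = 3.436 / 13.675
d ≈ 0.25

By Cohen's convention (0.2 small / 0.5 medium / 0.8 large): small effect.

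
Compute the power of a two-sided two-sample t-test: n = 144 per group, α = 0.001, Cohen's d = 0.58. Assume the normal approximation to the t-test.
Power ≈ 0.95

Power calculation (two-sample t-test, normal approximation):
z_β = d · √(n/2) - z_{α/2}
z_β = 0.58 · √(144/2) - 3.291
z_β = 0.58 · 8.485 - 3.291
z_β = 1.631

Power = Φ(z_β) = Φ(1.631) ≈ 0.949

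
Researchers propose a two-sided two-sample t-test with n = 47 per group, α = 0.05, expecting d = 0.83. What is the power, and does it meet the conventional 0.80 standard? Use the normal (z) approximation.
Power ≈ 0.98; the study is adequately powered (power ≥ 0.80)

Power calculation (two-sample t-test, normal approximation):
z_β = d · √(n/2) - z_{α/2}
z_β = 0.83 · √(47/2) - 1.960
z_β = 0.83 · 4.848 - 1.960
z_β = 2.064

Power = Φ(z_β) = Φ(2.064) ≈ 0.980

Effect size d = 0.83 is large by Cohen's convention (0.2/0.5/0.8).

Threshold: power ≥ 0.80 is conventionally adequate.
Power ≈ 0.98 → the study is adequately powered (power ≥ 0.80).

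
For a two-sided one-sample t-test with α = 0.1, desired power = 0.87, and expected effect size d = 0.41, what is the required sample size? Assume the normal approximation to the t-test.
n = 46

Sample size formula (one-sample t-test, normal approximation):
n = ((z_{α/2} + z_β) / d)²

z_{α/2} = 1.645 (for α = 0.1, two-sided)
z_β = 1.126 (for power = 0.87)
d = 0.41

n = ((1.645 + 1.126) / 0.41)²
n = (6.759)²
n ≈ 45.68
Round up to the next whole number: n = 46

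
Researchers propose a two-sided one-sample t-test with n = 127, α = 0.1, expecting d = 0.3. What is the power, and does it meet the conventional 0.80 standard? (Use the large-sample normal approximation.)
Power ≈ 0.96; the study is adequately powered (power ≥ 0.80)

Power calculation (one-sample t-test, normal approximation):
z_β = d · √n - z_{α/2}
z_β = 0.3 · √127 - 1.645
z_β = 0.3 · 11.269 - 1.645
z_β = 1.736

Power = Φ(z_β) = Φ(1.736) ≈ 0.959

Effect size d = 0.3 is small by Cohen's convention (0.2/0.5/0.8).

Threshold: power ≥ 0.80 is conventionally adequate.
Power ≈ 0.96 → the study is adequately powered (power ≥ 0.80).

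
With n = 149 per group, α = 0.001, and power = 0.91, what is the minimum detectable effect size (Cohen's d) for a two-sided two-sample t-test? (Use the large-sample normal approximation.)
d ≈ 0.54

Minimum detectable effect (two-sample t-test, normal approximation):
d = (z_{α/2} + z_β) / √(n/2)
d = (3.291 + 1.341) / √(149/2)
d = 4.631 / 8.631
d ≈ 0.54

By Cohen's convention (0.2 small / 0.5 medium / 0.8 large): medium effect.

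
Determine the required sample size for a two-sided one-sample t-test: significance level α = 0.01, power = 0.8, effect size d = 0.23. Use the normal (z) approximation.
n = 221

Sample size formula (one-sample t-test, normal approximation):
n = ((z_{α/2} + z_β) / d)²

z_{α/2} = 2.576 (for α = 0.01, two-sided)
z_β = 0.842 (for power = 0.8)
d = 0.23

n = ((2.576 + 0.842) / 0.23)²
n = (14.861)²
n ≈ 220.85
Round up to the next whole number: n = 221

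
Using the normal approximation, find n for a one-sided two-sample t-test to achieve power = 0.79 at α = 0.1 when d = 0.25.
n = 140 per group

Sample size formula (two-sample t-test, normal approximation):
n = 2 · ((z_α + z_β) / d)²

z_α = 1.282 (for α = 0.1, one-sided)
z_β = 0.806 (for power = 0.79)
d = 0.25

n = 2 · ((1.282 + 0.806) / 0.25)²
n = 2 · (8.352)²
n ≈ 139.51
Round up to the next whole number: n = 140 per group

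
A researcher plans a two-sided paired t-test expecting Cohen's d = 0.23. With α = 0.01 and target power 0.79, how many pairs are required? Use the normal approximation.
n = 217 pairs

Sample size formula (paired t-test, normal approximation):
n = ((z_{α/2} + z_β) / d)²

z_{α/2} = 2.576 (for α = 0.01, two-sided)
z_β = 0.806 (for power = 0.79)
d = 0.23

n = ((2.576 + 0.806) / 0.23)²
n = (14.704)²
n ≈ 216.21
Round up to the next whole number: n = 217 pairs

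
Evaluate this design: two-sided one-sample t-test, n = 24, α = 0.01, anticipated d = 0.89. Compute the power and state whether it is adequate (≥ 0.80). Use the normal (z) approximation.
Power ≈ 0.96; the study is adequately powered (power ≥ 0.80)

Power calculation (one-sample t-test, normal approximation):
z_β = d · √n - z_{α/2}
z_β = 0.89 · √24 - 2.576
z_β = 0.89 · 4.899 - 2.576
z_β = 1.784

Power = Φ(z_β) = Φ(1.784) ≈ 0.963

Effect size d = 0.89 is large by Cohen's convention (0.2/0.5/0.8).

Threshold: power ≥ 0.80 is conventionally adequate.
Power ≈ 0.96 → the study is adequately powered (power ≥ 0.80).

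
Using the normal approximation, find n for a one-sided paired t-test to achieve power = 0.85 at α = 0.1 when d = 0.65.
n = 13 pairs

Sample size formula (paired t-test, normal approximation):
n = ((z_α + z_β) / d)²

z_α = 1.282 (for α = 0.1, one-sided)
z_β = 1.036 (for power = 0.85)
d = 0.65

n = ((1.282 + 1.036) / 0.65)²
n = (3.566)²
n ≈ 12.72
Round up to the next whole number: n = 13 pairs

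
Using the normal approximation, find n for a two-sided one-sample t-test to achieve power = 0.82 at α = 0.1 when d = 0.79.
n = 11

Sample size formula (one-sample t-test, normal approximation):
n = ((z_{α/2} + z_β) / d)²

z_{α/2} = 1.645 (for α = 0.1, two-sided)
z_β = 0.915 (for power = 0.82)
d = 0.79

n = ((1.645 + 0.915) / 0.79)²
n = (3.241)²
n ≈ 10.50
Round up to the next whole number: n = 11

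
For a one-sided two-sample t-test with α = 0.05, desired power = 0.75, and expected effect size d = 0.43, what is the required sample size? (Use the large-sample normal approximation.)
n = 59 per group

Sample size formula (two-sample t-test, normal approximation):
n = 2 · ((z_α + z_β) / d)²

z_α = 1.645 (for α = 0.05, one-sided)
z_β = 0.674 (for power = 0.75)
d = 0.43

n = 2 · ((1.645 + 0.674) / 0.43)²
n = 2 · (5.393)²
n ≈ 58.17
Round up to the next whole number: n = 59 per group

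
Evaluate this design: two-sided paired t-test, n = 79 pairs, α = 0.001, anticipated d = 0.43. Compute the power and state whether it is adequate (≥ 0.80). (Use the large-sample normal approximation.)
Power ≈ 0.70; the study is underpowered (power < 0.80)

Power calculation (paired t-test, normal approximation):
z_β = d · √n - z_{α/2}
z_β = 0.43 · √79 - 3.291
z_β = 0.43 · 8.888 - 3.291
z_β = 0.531

Power = Φ(z_β) = Φ(0.531) ≈ 0.702

Effect size d = 0.43 is small by Cohen's convention (0.2/0.5/0.8).

Threshold: power ≥ 0.80 is conventionally adequate.
Power ≈ 0.70 → the study is underpowered (power < 0.80).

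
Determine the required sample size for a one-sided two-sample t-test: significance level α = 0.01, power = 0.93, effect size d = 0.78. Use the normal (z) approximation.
n = 48 per group

Sample size formula (two-sample t-test, normal approximation):
n = 2 · ((z_α + z_β) / d)²

z_α = 2.326 (for α = 0.01, one-sided)
z_β = 1.476 (for power = 0.93)
d = 0.78

n = 2 · ((2.326 + 1.476) / 0.78)²
n = 2 · (4.874)²
n ≈ 47.51
Round up to the next whole number: n = 48 per group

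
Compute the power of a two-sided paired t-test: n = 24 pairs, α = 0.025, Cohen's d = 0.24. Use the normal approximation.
Power ≈ 0.14

Power calculation (paired t-test, normal approximation):
z_β = d · √n - z_{α/2}
z_β = 0.24 · √24 - 2.241
z_β = 0.24 · 4.899 - 2.241
z_β = -1.066

Power = Φ(z_β) = Φ(-1.066) ≈ 0.143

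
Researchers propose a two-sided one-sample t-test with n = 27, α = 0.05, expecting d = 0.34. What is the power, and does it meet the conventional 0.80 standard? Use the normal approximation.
Power ≈ 0.42; the study is underpowered (power < 0.80)

Power calculation (one-sample t-test, normal approximation):
z_β = d · √n - z_{α/2}
z_β = 0.34 · √27 - 1.960
z_β = 0.34 · 5.196 - 1.960
z_β = -0.193

Power = Φ(z_β) = Φ(-0.193) ≈ 0.423

Effect size d = 0.34 is small by Cohen's convention (0.2/0.5/0.8).

Threshold: power ≥ 0.80 is conventionally adequate.
Power ≈ 0.42 → the study is underpowered (power < 0.80).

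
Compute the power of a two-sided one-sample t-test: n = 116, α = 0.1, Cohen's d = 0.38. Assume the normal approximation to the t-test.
Power ≈ 0.99

Power calculation (one-sample t-test, normal approximation):
z_β = d · √n - z_{α/2}
z_β = 0.38 · √116 - 1.645
z_β = 0.38 · 10.770 - 1.645
z_β = 2.448

Power = Φ(z_β) = Φ(2.448) ≈ 0.993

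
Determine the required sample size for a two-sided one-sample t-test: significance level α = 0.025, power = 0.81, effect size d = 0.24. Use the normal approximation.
n = 169

Sample size formula (one-sample t-test, normal approximation):
n = ((z_{α/2} + z_β) / d)²

z_{α/2} = 2.241 (for α = 0.025, two-sided)
z_β = 0.878 (for power = 0.81)
d = 0.24

n = ((2.241 + 0.878) / 0.24)²
n = (12.996)²
n ≈ 168.90
Round up to the next whole number: n = 169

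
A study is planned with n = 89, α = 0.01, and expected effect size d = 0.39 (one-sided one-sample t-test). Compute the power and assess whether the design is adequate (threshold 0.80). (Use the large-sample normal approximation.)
Power ≈ 0.91; the study is adequately powered (power ≥ 0.80)

Power calculation (one-sample t-test, normal approximation):
z_β = d · √n - z_α
z_β = 0.39 · √89 - 2.326
z_β = 0.39 · 9.434 - 2.326
z_β = 1.353

Power = Φ(z_β) = Φ(1.353) ≈ 0.912

Effect size d = 0.39 is small by Cohen's convention (0.2/0.5/0.8).

Threshold: power ≥ 0.80 is conventionally adequate.
Power ≈ 0.91 → the study is adequately powered (power ≥ 0.80).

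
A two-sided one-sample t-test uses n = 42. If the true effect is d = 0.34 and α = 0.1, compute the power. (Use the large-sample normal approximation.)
Power ≈ 0.71

Power calculation (one-sample t-test, normal approximation):
z_β = d · √n - z_{α/2}
z_β = 0.34 · √42 - 1.645
z_β = 0.34 · 6.481 - 1.645
z_β = 0.559

Power = Φ(z_β) = Φ(0.559) ≈ 0.712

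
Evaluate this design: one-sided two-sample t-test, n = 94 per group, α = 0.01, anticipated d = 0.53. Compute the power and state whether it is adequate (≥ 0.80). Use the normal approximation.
Power ≈ 0.90; the study is adequately powered (power ≥ 0.80)

Power calculation (two-sample t-test, normal approximation):
z_β = d · √(n/2) - z_α
z_β = 0.53 · √(94/2) - 2.326
z_β = 0.53 · 6.856 - 2.326
z_β = 1.307

Power = Φ(z_β) = Φ(1.307) ≈ 0.904

Effect size d = 0.53 is medium by Cohen's convention (0.2/0.5/0.8).

Threshold: power ≥ 0.80 is conventionally adequate.
Power ≈ 0.90 → the study is adequately powered (power ≥ 0.80).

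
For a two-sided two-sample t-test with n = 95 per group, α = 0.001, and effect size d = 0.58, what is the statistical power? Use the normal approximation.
Power ≈ 0.76

Power calculation (two-sample t-test, normal approximation):
z_β = d · √(n/2) - z_{α/2}
z_β = 0.58 · √(95/2) - 3.291
z_β = 0.58 · 6.892 - 3.291
z_β = 0.707

Power = Φ(z_β) = Φ(0.707) ≈ 0.760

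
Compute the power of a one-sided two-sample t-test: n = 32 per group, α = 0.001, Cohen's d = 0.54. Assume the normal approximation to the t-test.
Power ≈ 0.18

Power calculation (two-sample t-test, normal approximation):
z_β = d · √(n/2) - z_α
z_β = 0.54 · √(32/2) - 3.090
z_β = 0.54 · 4.000 - 3.090
z_β = -0.930

Power = Φ(z_β) = Φ(-0.930) ≈ 0.176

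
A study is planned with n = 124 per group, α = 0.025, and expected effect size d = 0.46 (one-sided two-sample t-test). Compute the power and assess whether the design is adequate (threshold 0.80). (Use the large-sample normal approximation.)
Power ≈ 0.95; the study is adequately powered (power ≥ 0.80)

Power calculation (two-sample t-test, normal approximation):
z_β = d · √(n/2) - z_α
z_β = 0.46 · √(124/2) - 1.960
z_β = 0.46 · 7.874 - 1.960
z_β = 1.662

Power = Φ(z_β) = Φ(1.662) ≈ 0.952

Effect size d = 0.46 is small by Cohen's convention (0.2/0.5/0.8).

Threshold: power ≥ 0.80 is conventionally adequate.
Power ≈ 0.95 → the study is adequately powered (power ≥ 0.80).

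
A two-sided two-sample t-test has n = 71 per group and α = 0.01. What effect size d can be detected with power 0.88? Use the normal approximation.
d ≈ 0.63

Minimum detectable effect (two-sample t-test, normal approximation):
d = (z_{α/2} + z_β) / √(n/2)
d = (2.576 + 1.175) / √(71/2)
d = 3.751 / 5.958
d ≈ 0.63

By Cohen's convention (0.2 small / 0.5 medium / 0.8 large): medium effect.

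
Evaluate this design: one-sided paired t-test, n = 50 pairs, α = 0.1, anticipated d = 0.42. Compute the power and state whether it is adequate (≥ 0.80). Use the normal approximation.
Power ≈ 0.95; the study is adequately powered (power ≥ 0.80)

Power calculation (paired t-test, normal approximation):
z_β = d · √n - z_α
z_β = 0.42 · √50 - 1.282
z_β = 0.42 · 7.071 - 1.282
z_β = 1.688

Power = Φ(z_β) = Φ(1.688) ≈ 0.954

Effect size d = 0.42 is small by Cohen's convention (0.2/0.5/0.8).

Threshold: power ≥ 0.80 is conventionally adequate.
Power ≈ 0.95 → the study is adequately powered (power ≥ 0.80).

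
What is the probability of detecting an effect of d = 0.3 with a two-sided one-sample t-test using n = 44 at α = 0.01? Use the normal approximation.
Power ≈ 0.28

Power calculation (one-sample t-test, normal approximation):
z_β = d · √n - z_{α/2}
z_β = 0.3 · √44 - 2.576
z_β = 0.3 · 6.633 - 2.576
z_β = -0.586

Power = Φ(z_β) = Φ(-0.586) ≈ 0.279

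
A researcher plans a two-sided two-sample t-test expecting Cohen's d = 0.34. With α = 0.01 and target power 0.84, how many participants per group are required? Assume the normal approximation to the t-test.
n = 221 per group

Sample size formula (two-sample t-test, normal approximation):
n = 2 · ((z_{α/2} + z_β) / d)²

z_{α/2} = 2.576 (for α = 0.01, two-sided)
z_β = 0.994 (for power = 0.84)
d = 0.34

n = 2 · ((2.576 + 0.994) / 0.34)²
n = 2 · (10.500)²
n ≈ 220.50
Round up to the next whole number: n = 221 per group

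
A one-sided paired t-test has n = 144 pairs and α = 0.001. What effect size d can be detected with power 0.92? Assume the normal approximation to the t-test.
d ≈ 0.37

Minimum detectable effect (paired t-test, normal approximation):
d = (z_α + z_β) / √n
d = (3.090 + 1.405) / √144
d = 4.495 / 12.000
d ≈ 0.37

By Cohen's convention (0.2 small / 0.5 medium / 0.8 large): small effect.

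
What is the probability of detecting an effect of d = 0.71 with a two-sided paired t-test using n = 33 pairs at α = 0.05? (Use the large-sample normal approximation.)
Power ≈ 0.98

Power calculation (paired t-test, normal approximation):
z_β = d · √n - z_{α/2}
z_β = 0.71 · √33 - 1.960
z_β = 0.71 · 5.745 - 1.960
z_β = 2.119

Power = Φ(z_β) = Φ(2.119) ≈ 0.983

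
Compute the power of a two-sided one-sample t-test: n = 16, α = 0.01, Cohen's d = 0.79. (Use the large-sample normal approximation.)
Power ≈ 0.72

Power calculation (one-sample t-test, normal approximation):
z_β = d · √n - z_{α/2}
z_β = 0.79 · √16 - 2.576
z_β = 0.79 · 4.000 - 2.576
z_β = 0.584

Power = Φ(z_β) = Φ(0.584) ≈ 0.720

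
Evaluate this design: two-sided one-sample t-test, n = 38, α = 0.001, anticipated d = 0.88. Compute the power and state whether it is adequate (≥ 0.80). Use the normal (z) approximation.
Power ≈ 0.98; the study is adequately powered (power ≥ 0.80)

Power calculation (one-sample t-test, normal approximation):
z_β = d · √n - z_{α/2}
z_β = 0.88 · √38 - 3.291
z_β = 0.88 · 6.164 - 3.291
z_β = 2.134

Power = Φ(z_β) = Φ(2.134) ≈ 0.984

Effect size d = 0.88 is large by Cohen's convention (0.2/0.5/0.8).

Threshold: power ≥ 0.80 is conventionally adequate.
Power ≈ 0.98 → the study is adequately powered (power ≥ 0.80).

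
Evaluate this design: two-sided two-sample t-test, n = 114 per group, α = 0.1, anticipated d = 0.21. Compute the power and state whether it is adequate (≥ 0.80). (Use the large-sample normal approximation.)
Power ≈ 0.48; the study is underpowered (power < 0.80)

Power calculation (two-sample t-test, normal approximation):
z_β = d · √(n/2) - z_{α/2}
z_β = 0.21 · √(114/2) - 1.645
z_β = 0.21 · 7.550 - 1.645
z_β = -0.059

Power = Φ(z_β) = Φ(-0.059) ≈ 0.476

Effect size d = 0.21 is small by Cohen's convention (0.2/0.5/0.8).

Threshold: power ≥ 0.80 is conventionally adequate.
Power ≈ 0.48 → the study is underpowered (power < 0.80).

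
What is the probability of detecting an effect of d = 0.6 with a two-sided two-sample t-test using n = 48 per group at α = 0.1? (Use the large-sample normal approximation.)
Power ≈ 0.90

Power calculation (two-sample t-test, normal approximation):
z_β = d · √(n/2) - z_{α/2}
z_β = 0.6 · √(48/2) - 1.645
z_β = 0.6 · 4.899 - 1.645
z_β = 1.295

Power = Φ(z_β) = Φ(1.295) ≈ 0.902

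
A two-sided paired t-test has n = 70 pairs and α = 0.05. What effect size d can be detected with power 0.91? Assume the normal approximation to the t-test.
d ≈ 0.39

Minimum detectable effect (paired t-test, normal approximation):
d = (z_{α/2} + z_β) / √n
d = (1.960 + 1.341) / √70
d = 3.301 / 8.367
d ≈ 0.39

By Cohen's convention (0.2 small / 0.5 medium / 0.8 large): small effect.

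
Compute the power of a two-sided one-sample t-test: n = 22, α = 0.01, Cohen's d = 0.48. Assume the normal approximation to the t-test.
Power ≈ 0.37

Power calculation (one-sample t-test, normal approximation):
z_β = d · √n - z_{α/2}
z_β = 0.48 · √22 - 2.576
z_β = 0.48 · 4.690 - 2.576
z_β = -0.324

Power = Φ(z_β) = Φ(-0.324) ≈ 0.373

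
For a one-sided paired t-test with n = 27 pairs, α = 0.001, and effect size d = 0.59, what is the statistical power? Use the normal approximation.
Power ≈ 0.49

Power calculation (paired t-test, normal approximation):
z_β = d · √n - z_α
z_β = 0.59 · √27 - 3.090
z_β = 0.59 · 5.196 - 3.090
z_β = -0.025

Power = Φ(z_β) = Φ(-0.025) ≈ 0.490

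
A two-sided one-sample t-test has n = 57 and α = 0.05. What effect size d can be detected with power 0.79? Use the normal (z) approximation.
d ≈ 0.37

Minimum detectable effect (one-sample t-test, normal approximation):
d = (z_{α/2} + z_β) / √n
d = (1.960 + 0.806) / √57
d = 2.766 / 7.550
d ≈ 0.37

By Cohen's convention (0.2 small / 0.5 medium / 0.8 large): small effect.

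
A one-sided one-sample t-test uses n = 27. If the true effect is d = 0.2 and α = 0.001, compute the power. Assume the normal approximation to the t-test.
Power ≈ 0.02

Power calculation (one-sample t-test, normal approximation):
z_β = d · √n - z_α
z_β = 0.2 · √27 - 3.090
z_β = 0.2 · 5.196 - 3.090
z_β = -2.051

Power = Φ(z_β) = Φ(-2.051) ≈ 0.020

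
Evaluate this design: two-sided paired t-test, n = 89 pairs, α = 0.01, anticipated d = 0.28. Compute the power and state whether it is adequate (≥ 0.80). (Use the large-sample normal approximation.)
Power ≈ 0.53; the study is underpowered (power < 0.80)

Power calculation (paired t-test, normal approximation):
z_β = d · √n - z_{α/2}
z_β = 0.28 · √89 - 2.576
z_β = 0.28 · 9.434 - 2.576
z_β = 0.066

Power = Φ(z_β) = Φ(0.066) ≈ 0.526

Effect size d = 0.28 is small by Cohen's convention (0.2/0.5/0.8).

Threshold: power ≥ 0.80 is conventionally adequate.
Power ≈ 0.53 → the study is underpowered (power < 0.80).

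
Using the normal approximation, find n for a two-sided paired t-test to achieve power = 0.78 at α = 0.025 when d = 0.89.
n = 12 pairs

Sample size formula (paired t-test, normal approximation):
n = ((z_{α/2} + z_β) / d)²

z_{α/2} = 2.241 (for α = 0.025, two-sided)
z_β = 0.772 (for power = 0.78)
d = 0.89

n = ((2.241 + 0.772) / 0.89)²
n = (3.385)²
n ≈ 11.46
Round up to the next whole number: n = 12 pairs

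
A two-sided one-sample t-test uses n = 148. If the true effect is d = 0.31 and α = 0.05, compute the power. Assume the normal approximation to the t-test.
Power ≈ 0.96

Power calculation (one-sample t-test, normal approximation):
z_β = d · √n - z_{α/2}
z_β = 0.31 · √148 - 1.960
z_β = 0.31 · 12.166 - 1.960
z_β = 1.811

Power = Φ(z_β) = Φ(1.811) ≈ 0.965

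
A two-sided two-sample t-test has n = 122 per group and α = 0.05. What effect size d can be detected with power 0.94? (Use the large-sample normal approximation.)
d ≈ 0.45

Minimum detectable effect (two-sample t-test, normal approximation):
d = (z_{α/2} + z_β) / √(n/2)
d = (1.960 + 1.555) / √(122/2)
d = 3.515 / 7.810
d ≈ 0.45

By Cohen's convention (0.2 small / 0.5 medium / 0.8 large): small effect.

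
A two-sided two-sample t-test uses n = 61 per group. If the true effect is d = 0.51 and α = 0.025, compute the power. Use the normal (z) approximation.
Power ≈ 0.72

Power calculation (two-sample t-test, normal approximation):
z_β = d · √(n/2) - z_{α/2}
z_β = 0.51 · √(61/2) - 2.241
z_β = 0.51 · 5.523 - 2.241
z_β = 0.575

Power = Φ(z_β) = Φ(0.575) ≈ 0.717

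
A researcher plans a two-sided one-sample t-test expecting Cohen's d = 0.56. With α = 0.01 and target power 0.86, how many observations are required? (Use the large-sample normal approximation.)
n = 43

Sample size formula (one-sample t-test, normal approximation):
n = ((z_{α/2} + z_β) / d)²

z_{α/2} = 2.576 (for α = 0.01, two-sided)
z_β = 1.080 (for power = 0.86)
d = 0.56

n = ((2.576 + 1.080) / 0.56)²
n = (6.529)²
n ≈ 42.63
Round up to the next whole number: n = 43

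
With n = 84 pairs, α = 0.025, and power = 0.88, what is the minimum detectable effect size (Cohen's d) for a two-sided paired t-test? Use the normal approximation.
d ≈ 0.37

Minimum detectable effect (paired t-test, normal approximation):
d = (z_{α/2} + z_β) / √n
d = (2.241 + 1.175) / √84
d = 3.416 / 9.165
d ≈ 0.37

By Cohen's convention (0.2 small / 0.5 medium / 0.8 large): small effect.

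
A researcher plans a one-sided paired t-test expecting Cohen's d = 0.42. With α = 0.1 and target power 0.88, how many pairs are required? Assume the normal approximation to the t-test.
n = 35 pairs

Sample size formula (paired t-test, normal approximation):
n = ((z_α + z_β) / d)²

z_α = 1.282 (for α = 0.1, one-sided)
z_β = 1.175 (for power = 0.88)
d = 0.42

n = ((1.282 + 1.175) / 0.42)²
n = (5.850)²
n ≈ 34.22
Round up to the next whole number: n = 35 pairs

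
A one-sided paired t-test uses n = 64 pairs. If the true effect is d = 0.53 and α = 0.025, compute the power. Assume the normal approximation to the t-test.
Power ≈ 0.99

Power calculation (paired t-test, normal approximation):
z_β = d · √n - z_α
z_β = 0.53 · √64 - 1.960
z_β = 0.53 · 8.000 - 1.960
z_β = 2.280

Power = Φ(z_β) = Φ(2.280) ≈ 0.989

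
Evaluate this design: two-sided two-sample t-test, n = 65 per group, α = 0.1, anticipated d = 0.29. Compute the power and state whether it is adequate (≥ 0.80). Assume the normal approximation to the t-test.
Power ≈ 0.50; the study is underpowered (power < 0.80)

Power calculation (two-sample t-test, normal approximation):
z_β = d · √(n/2) - z_{α/2}
z_β = 0.29 · √(65/2) - 1.645
z_β = 0.29 · 5.701 - 1.645
z_β = 0.008

Power = Φ(z_β) = Φ(0.008) ≈ 0.503

Effect size d = 0.29 is small by Cohen's convention (0.2/0.5/0.8).

Threshold: power ≥ 0.80 is conventionally adequate.
Power ≈ 0.50 → the study is underpowered (power < 0.80).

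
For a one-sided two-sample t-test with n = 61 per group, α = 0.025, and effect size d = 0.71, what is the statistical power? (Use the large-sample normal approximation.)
Power ≈ 0.98

Power calculation (two-sample t-test, normal approximation):
z_β = d · √(n/2) - z_α
z_β = 0.71 · √(61/2) - 1.960
z_β = 0.71 · 5.523 - 1.960
z_β = 1.961

Power = Φ(z_β) = Φ(1.961) ≈ 0.975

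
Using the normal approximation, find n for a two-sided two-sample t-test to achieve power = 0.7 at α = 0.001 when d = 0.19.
n = 807 per group

Sample size formula (two-sample t-test, normal approximation):
n = 2 · ((z_{α/2} + z_β) / d)²

z_{α/2} = 3.291 (for α = 0.001, two-sided)
z_β = 0.524 (for power = 0.7)
d = 0.19

n = 2 · ((3.291 + 0.524) / 0.19)²
n = 2 · (20.079)²
n ≈ 806.33
Round up to the next whole number: n = 807 per group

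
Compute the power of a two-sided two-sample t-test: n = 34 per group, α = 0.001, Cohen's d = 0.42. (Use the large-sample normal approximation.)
Power ≈ 0.06

Power calculation (two-sample t-test, normal approximation):
z_β = d · √(n/2) - z_{α/2}
z_β = 0.42 · √(34/2) - 3.291
z_β = 0.42 · 4.123 - 3.291
z_β = -1.559

Power = Φ(z_β) = Φ(-1.559) ≈ 0.060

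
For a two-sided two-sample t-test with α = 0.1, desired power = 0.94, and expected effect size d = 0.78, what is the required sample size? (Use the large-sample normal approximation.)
n = 34 per group

Sample size formula (two-sample t-test, normal approximation):
n = 2 · ((z_{α/2} + z_β) / d)²

z_{α/2} = 1.645 (for α = 0.1, two-sided)
z_β = 1.555 (for power = 0.94)
d = 0.78

n = 2 · ((1.645 + 1.555) / 0.78)²
n = 2 · (4.103)²
n ≈ 33.67
Round up to the next whole number: n = 34 per group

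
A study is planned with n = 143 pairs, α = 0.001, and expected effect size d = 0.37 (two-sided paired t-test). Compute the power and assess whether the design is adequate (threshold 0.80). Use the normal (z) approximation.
Power ≈ 0.87; the study is adequately powered (power ≥ 0.80)

Power calculation (paired t-test, normal approximation):
z_β = d · √n - z_{α/2}
z_β = 0.37 · √143 - 3.291
z_β = 0.37 · 11.958 - 3.291
z_β = 1.134

Power = Φ(z_β) = Φ(1.134) ≈ 0.872

Effect size d = 0.37 is small by Cohen's convention (0.2/0.5/0.8).

Threshold: power ≥ 0.80 is conventionally adequate.
Power ≈ 0.87 → the study is adequately powered (power ≥ 0.80).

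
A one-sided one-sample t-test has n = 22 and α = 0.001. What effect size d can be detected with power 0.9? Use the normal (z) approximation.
d ≈ 0.93

Minimum detectable effect (one-sample t-test, normal approximation):
d = (z_α + z_β) / √n
d = (3.090 + 1.282) / √22
d = 4.372 / 4.690
d ≈ 0.93

By Cohen's convention (0.2 small / 0.5 medium / 0.8 large): large effect.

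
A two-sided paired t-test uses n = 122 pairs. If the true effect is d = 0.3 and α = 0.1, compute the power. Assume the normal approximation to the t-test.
Power ≈ 0.95

Power calculation (paired t-test, normal approximation):
z_β = d · √n - z_{α/2}
z_β = 0.3 · √122 - 1.645
z_β = 0.3 · 11.045 - 1.645
z_β = 1.669

Power = Φ(z_β) = Φ(1.669) ≈ 0.952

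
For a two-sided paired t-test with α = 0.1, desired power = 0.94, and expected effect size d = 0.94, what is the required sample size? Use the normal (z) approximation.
n = 12 pairs

Sample size formula (paired t-test, normal approximation):
n = ((z_{α/2} + z_β) / d)²

z_{α/2} = 1.645 (for α = 0.1, two-sided)
z_β = 1.555 (for power = 0.94)
d = 0.94

n = ((1.645 + 1.555) / 0.94)²
n = (3.404)²
n ≈ 11.59
Round up to the next whole number: n = 12 pairs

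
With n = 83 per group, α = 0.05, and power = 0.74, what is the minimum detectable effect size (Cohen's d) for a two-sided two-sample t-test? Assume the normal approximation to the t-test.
d ≈ 0.40

Minimum detectable effect (two-sample t-test, normal approximation):
d = (z_{α/2} + z_β) / √(n/2)
d = (1.960 + 0.643) / √(83/2)
d = 2.603 / 6.442
d ≈ 0.40

By Cohen's convention (0.2 small / 0.5 medium / 0.8 large): small effect.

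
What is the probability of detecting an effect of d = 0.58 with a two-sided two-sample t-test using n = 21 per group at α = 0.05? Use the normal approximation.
Power ≈ 0.47

Power calculation (two-sample t-test, normal approximation):
z_β = d · √(n/2) - z_{α/2}
z_β = 0.58 · √(21/2) - 1.960
z_β = 0.58 · 3.240 - 1.960
z_β = -0.081

Power = Φ(z_β) = Φ(-0.081) ≈ 0.468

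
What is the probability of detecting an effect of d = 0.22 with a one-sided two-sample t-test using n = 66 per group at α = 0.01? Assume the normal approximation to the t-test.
Power ≈ 0.14

Power calculation (two-sample t-test, normal approximation):
z_β = d · √(n/2) - z_α
z_β = 0.22 · √(66/2) - 2.326
z_β = 0.22 · 5.745 - 2.326
z_β = -1.063

Power = Φ(z_β) = Φ(-1.063) ≈ 0.144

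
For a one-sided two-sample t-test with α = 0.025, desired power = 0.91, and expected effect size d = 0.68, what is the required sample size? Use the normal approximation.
n = 48 per group

Sample size formula (two-sample t-test, normal approximation):
n = 2 · ((z_α + z_β) / d)²

z_α = 1.960 (for α = 0.025, one-sided)
z_β = 1.341 (for power = 0.91)
d = 0.68

n = 2 · ((1.960 + 1.341) / 0.68)²
n = 2 · (4.854)²
n ≈ 47.12
Round up to the next whole number: n = 48 per group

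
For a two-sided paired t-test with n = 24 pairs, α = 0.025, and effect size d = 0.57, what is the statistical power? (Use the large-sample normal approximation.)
Power ≈ 0.71

Power calculation (paired t-test, normal approximation):
z_β = d · √n - z_{α/2}
z_β = 0.57 · √24 - 2.241
z_β = 0.57 · 4.899 - 2.241
z_β = 0.551

Power = Φ(z_β) = Φ(0.551) ≈ 0.709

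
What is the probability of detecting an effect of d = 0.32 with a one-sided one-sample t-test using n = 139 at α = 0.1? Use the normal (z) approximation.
Power ≈ 0.99

Power calculation (one-sample t-test, normal approximation):
z_β = d · √n - z_α
z_β = 0.32 · √139 - 1.282
z_β = 0.32 · 11.790 - 1.282
z_β = 2.491

Power = Φ(z_β) = Φ(2.491) ≈ 0.994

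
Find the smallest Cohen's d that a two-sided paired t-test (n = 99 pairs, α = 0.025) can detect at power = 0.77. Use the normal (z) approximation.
d ≈ 0.30

Minimum detectable effect (paired t-test, normal approximation):
d = (z_{α/2} + z_β) / √n
d = (2.241 + 0.739) / √99
d = 2.980 / 9.950
d ≈ 0.30

By Cohen's convention (0.2 small / 0.5 medium / 0.8 large): small effect.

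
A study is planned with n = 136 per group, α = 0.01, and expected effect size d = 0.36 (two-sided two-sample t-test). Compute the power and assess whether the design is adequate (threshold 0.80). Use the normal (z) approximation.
Power ≈ 0.65; the study is underpowered (power < 0.80)

Power calculation (two-sample t-test, normal approximation):
z_β = d · √(n/2) - z_{α/2}
z_β = 0.36 · √(136/2) - 2.576
z_β = 0.36 · 8.246 - 2.576
z_β = 0.393

Power = Φ(z_β) = Φ(0.393) ≈ 0.653

Effect size d = 0.36 is small by Cohen's convention (0.2/0.5/0.8).

Threshold: power ≥ 0.80 is conventionally adequate.
Power ≈ 0.65 → the study is underpowered (power < 0.80).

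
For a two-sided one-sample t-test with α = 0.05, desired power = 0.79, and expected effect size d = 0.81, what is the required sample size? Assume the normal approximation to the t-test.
n = 12

Sample size formula (one-sample t-test, normal approximation):
n = ((z_{α/2} + z_β) / d)²

z_{α/2} = 1.960 (for α = 0.05, two-sided)
z_β = 0.806 (for power = 0.79)
d = 0.81

n = ((1.960 + 0.806) / 0.81)²
n = (3.415)²
n ≈ 11.66
Round up to the next whole number: n = 12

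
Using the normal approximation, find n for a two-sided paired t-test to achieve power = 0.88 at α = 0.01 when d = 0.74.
n = 26 pairs

Sample size formula (paired t-test, normal approximation):
n = ((z_{α/2} + z_β) / d)²

z_{α/2} = 2.576 (for α = 0.01, two-sided)
z_β = 1.175 (for power = 0.88)
d = 0.74

n = ((2.576 + 1.175) / 0.74)²
n = (5.069)²
n ≈ 25.69
Round up to the next whole number: n = 26 pairs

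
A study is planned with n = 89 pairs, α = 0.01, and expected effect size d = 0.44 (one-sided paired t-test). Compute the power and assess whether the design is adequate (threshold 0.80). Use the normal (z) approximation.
Power ≈ 0.97; the study is adequately powered (power ≥ 0.80)

Power calculation (paired t-test, normal approximation):
z_β = d · √n - z_α
z_β = 0.44 · √89 - 2.326
z_β = 0.44 · 9.434 - 2.326
z_β = 1.825

Power = Φ(z_β) = Φ(1.825) ≈ 0.966

Effect size d = 0.44 is small by Cohen's convention (0.2/0.5/0.8).

Threshold: power ≥ 0.80 is conventionally adequate.
Power ≈ 0.97 → the study is adequately powered (power ≥ 0.80).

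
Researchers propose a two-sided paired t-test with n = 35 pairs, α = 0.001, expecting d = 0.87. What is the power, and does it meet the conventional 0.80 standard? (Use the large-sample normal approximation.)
Power ≈ 0.97; the study is adequately powered (power ≥ 0.80)

Power calculation (paired t-test, normal approximation):
z_β = d · √n - z_{α/2}
z_β = 0.87 · √35 - 3.291
z_β = 0.87 · 5.916 - 3.291
z_β = 1.856

Power = Φ(z_β) = Φ(1.856) ≈ 0.968

Effect size d = 0.87 is large by Cohen's convention (0.2/0.5/0.8).

Threshold: power ≥ 0.80 is conventionally adequate.
Power ≈ 0.97 → the study is adequately powered (power ≥ 0.80).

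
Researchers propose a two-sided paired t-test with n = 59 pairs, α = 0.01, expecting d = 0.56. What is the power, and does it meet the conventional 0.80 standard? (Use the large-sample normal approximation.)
Power ≈ 0.96; the study is adequately powered (power ≥ 0.80)

Power calculation (paired t-test, normal approximation):
z_β = d · √n - z_{α/2}
z_β = 0.56 · √59 - 2.576
z_β = 0.56 · 7.681 - 2.576
z_β = 1.726

Power = Φ(z_β) = Φ(1.726) ≈ 0.958

Effect size d = 0.56 is medium by Cohen's convention (0.2/0.5/0.8).

Threshold: power ≥ 0.80 is conventionally adequate.
Power ≈ 0.96 → the study is adequately powered (power ≥ 0.80).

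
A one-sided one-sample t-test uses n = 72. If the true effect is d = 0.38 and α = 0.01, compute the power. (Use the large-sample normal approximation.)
Power ≈ 0.82

Power calculation (one-sample t-test, normal approximation):
z_β = d · √n - z_α
z_β = 0.38 · √72 - 2.326
z_β = 0.38 · 8.485 - 2.326
z_β = 0.898

Power = Φ(z_β) = Φ(0.898) ≈ 0.815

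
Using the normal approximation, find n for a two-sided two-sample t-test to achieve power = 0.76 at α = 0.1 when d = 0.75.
n = 20 per group

Sample size formula (two-sample t-test, normal approximation):
n = 2 · ((z_{α/2} + z_β) / d)²

z_{α/2} = 1.645 (for α = 0.1, two-sided)
z_β = 0.706 (for power = 0.76)
d = 0.75

n = 2 · ((1.645 + 0.706) / 0.75)²
n = 2 · (3.135)²
n ≈ 19.66
Round up to the next whole number: n = 20 per group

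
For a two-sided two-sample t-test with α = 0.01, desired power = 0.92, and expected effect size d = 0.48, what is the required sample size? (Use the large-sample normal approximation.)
n = 138 per group

Sample size formula (two-sample t-test, normal approximation):
n = 2 · ((z_{α/2} + z_β) / d)²

z_{α/2} = 2.576 (for α = 0.01, two-sided)
z_β = 1.405 (for power = 0.92)
d = 0.48

n = 2 · ((2.576 + 1.405) / 0.48)²
n = 2 · (8.294)²
n ≈ 137.58
Round up to the next whole number: n = 138 per group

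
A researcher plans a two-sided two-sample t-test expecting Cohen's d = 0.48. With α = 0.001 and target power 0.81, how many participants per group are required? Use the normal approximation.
n = 151 per group

Sample size formula (two-sample t-test, normal approximation):
n = 2 · ((z_{α/2} + z_β) / d)²

z_{α/2} = 3.291 (for α = 0.001, two-sided)
z_β = 0.878 (for power = 0.81)
d = 0.48

n = 2 · ((3.291 + 0.878) / 0.48)²
n = 2 · (8.685)²
n ≈ 150.86
Round up to the next whole number: n = 151 per group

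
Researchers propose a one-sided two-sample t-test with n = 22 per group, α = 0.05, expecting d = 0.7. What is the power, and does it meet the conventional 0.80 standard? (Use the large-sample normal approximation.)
Power ≈ 0.75; the study is underpowered (power < 0.80)

Power calculation (two-sample t-test, normal approximation):
z_β = d · √(n/2) - z_α
z_β = 0.7 · √(22/2) - 1.645
z_β = 0.7 · 3.317 - 1.645
z_β = 0.677

Power = Φ(z_β) = Φ(0.677) ≈ 0.751

Effect size d = 0.7 is medium by Cohen's convention (0.2/0.5/0.8).

Threshold: power ≥ 0.80 is conventionally adequate.
Power ≈ 0.75 → the study is underpowered (power < 0.80).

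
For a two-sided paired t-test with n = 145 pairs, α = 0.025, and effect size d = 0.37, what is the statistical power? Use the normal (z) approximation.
Power ≈ 0.99

Power calculation (paired t-test, normal approximation):
z_β = d · √n - z_{α/2}
z_β = 0.37 · √145 - 2.241
z_β = 0.37 · 12.042 - 2.241
z_β = 2.214

Power = Φ(z_β) = Φ(2.214) ≈ 0.987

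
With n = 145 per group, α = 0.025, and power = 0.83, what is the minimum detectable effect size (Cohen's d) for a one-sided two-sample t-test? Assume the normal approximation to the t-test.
d ≈ 0.34

Minimum detectable effect (two-sample t-test, normal approximation):
d = (z_α + z_β) / √(n/2)
d = (1.960 + 0.954) / √(145/2)
d = 2.914 / 8.515
d ≈ 0.34

By Cohen's convention (0.2 small / 0.5 medium / 0.8 large): small effect.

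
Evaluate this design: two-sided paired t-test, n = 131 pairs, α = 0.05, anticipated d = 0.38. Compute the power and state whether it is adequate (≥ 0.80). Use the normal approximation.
Power ≈ 0.99; the study is adequately powered (power ≥ 0.80)

Power calculation (paired t-test, normal approximation):
z_β = d · √n - z_{α/2}
z_β = 0.38 · √131 - 1.960
z_β = 0.38 · 11.446 - 1.960
z_β = 2.389

Power = Φ(z_β) = Φ(2.389) ≈ 0.992

Effect size d = 0.38 is small by Cohen's convention (0.2/0.5/0.8).

Threshold: power ≥ 0.80 is conventionally adequate.
Power ≈ 0.99 → the study is adequately powered (power ≥ 0.80).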